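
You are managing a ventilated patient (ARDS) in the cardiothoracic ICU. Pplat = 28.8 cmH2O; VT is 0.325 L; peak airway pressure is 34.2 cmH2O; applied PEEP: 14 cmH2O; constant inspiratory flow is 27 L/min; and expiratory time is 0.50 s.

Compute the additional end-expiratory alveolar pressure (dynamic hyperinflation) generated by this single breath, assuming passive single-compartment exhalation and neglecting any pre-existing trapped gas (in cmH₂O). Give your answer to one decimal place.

2.2

Flow: 27 L/min ÷ 60 = 0.45 L/s.
R = (PIP − Pplat)/V̇ = (34.2 − 28.8) / 0.45 = 5.4/0.45 = 12.0 cmH2O·s/L.
C = Vt/(Pplat − PEEP) = 325.0 / (28.8 − 14) = 325.0/14.8 = 21.959 mL/cmH2O.
τ = R × C = 12.0 × 0.02196 L/cmH2O = 0.2635 s.
Fraction remaining = e^(−Te/τ) = e^(−0.50/0.2635) = 0.1499; trapped volume = 325.0 × 0.1499 = 48.718 mL.
Additional alveolar pressure from trapping ≈ V_trapped / C = 48.718 / 21.959 = 2.219 cmH2O.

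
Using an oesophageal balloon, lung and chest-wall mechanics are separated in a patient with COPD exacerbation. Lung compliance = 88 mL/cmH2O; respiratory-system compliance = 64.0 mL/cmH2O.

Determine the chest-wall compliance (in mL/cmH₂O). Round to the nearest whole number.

235

1/Ccw = 1/Crs − 1/CL.
1/Ccw = 1/64.0 − 1/88 = 0.004261.
Ccw = 234.69 mL/cmH2O.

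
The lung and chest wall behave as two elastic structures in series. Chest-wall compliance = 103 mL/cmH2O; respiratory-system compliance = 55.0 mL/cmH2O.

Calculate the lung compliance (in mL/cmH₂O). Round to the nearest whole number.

1/CL = 1/Crs − 1/Ccw.
1/CL = 1/55.0 − 1/103 = 0.008473.
CL = 118.02 mL/cmH2O.

118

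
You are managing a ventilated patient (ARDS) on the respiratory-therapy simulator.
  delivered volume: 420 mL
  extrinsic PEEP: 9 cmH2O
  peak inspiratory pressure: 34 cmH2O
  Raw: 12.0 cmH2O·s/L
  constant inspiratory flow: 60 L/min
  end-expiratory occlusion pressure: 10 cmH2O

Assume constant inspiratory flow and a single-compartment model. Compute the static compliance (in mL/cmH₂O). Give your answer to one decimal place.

35.0

Flow: 60 L/min ÷ 60 = 1 L/s.
Total PEEP = 10 cmH2O (set 9 + intrinsic 1); this is the baseline alveolar pressure.
Equation of motion (constant flow): PIP = Vt/C + R·V̇ + PEEP.
Vt/C = PIP − R·V̇ − PEEP = 34 − 12.0×1 − 10 = 34 − 12.0 − 10 = 12.0 cmH2O.
C = Vt / 12.0 = 420 / 12.0 = 35.0 mL/cmH2O.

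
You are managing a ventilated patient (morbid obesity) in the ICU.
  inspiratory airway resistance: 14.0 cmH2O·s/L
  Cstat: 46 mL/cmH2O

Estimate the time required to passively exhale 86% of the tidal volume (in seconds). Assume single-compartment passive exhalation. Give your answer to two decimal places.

1.27

τ = R × C = 14.0 × 46 mL/cmH2O = 14.0 × 0.046 L/cmH2O = 0.644 s.
Exhaled fraction f = 1 − e^(−t/τ) → t = −τ·ln(1 − f) = −0.644·ln(0.14) = 1.266 s.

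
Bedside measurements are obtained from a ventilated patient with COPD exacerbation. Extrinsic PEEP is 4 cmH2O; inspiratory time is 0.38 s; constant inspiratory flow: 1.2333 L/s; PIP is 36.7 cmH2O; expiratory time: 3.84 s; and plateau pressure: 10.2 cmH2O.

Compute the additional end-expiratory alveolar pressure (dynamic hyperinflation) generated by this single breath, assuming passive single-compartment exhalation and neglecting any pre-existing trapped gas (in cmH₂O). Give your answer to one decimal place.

0.6

Vt = flow × Ti = 1.2333 L/s × 0.38 s × 1000 mL/L = 468.65 mL.
R = (PIP − Pplat)/V̇ = (36.7 − 10.2) / 1.2333 = 26.5/1.2333 = 21.487 cmH2O·s/L.
C = Vt/(Pplat − PEEP) = 468.65 / (10.2 − 4) = 468.65/6.2 = 75.589 mL/cmH2O.
τ = R × C = 21.487 × 0.07559 L/cmH2O = 1.624 s.
Fraction remaining = e^(−Te/τ) = e^(−3.84/1.624) = 0.09399; trapped volume = 468.65 × 0.09399 = 44.048 mL.
Additional alveolar pressure from trapping ≈ V_trapped / C = 44.048 / 75.589 = 0.5827 cmH2O.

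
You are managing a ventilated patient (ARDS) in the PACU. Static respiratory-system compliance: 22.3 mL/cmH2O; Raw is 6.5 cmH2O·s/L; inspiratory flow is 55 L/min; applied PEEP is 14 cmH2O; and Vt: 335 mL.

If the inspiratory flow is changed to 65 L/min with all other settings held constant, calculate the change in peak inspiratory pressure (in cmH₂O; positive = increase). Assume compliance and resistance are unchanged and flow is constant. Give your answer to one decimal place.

1.1

Flow: 55 L/min ÷ 60 = 0.9167 L/s.
New flow: 65 L/min ÷ 60 = 1.0833 L/s.
PIP = Vt/C + R·V̇ + PEEP (constant-flow equation of motion).
Only the resistive term changes: ΔPIP = R × ΔV̇ = 6.5 × (1.0833 − 0.9167) = 6.5 × 0.1666 = 1.083 cmH2O.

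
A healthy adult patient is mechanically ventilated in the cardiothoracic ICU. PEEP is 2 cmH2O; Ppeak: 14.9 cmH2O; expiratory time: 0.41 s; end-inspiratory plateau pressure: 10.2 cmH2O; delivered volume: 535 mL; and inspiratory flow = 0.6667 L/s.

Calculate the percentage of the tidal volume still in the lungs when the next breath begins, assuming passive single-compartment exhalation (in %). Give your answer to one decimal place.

R = (PIP − Pplat)/V̇ = (14.9 − 10.2) / 0.6667 = 4.7/0.6667 = 7.05 cmH2O·s/L.
C = Vt/(Pplat − PEEP) = 535.0 / (10.2 − 2) = 535.0/8.2 = 65.244 mL/cmH2O.
τ = R × C = 7.05 × 0.06524 L/cmH2O = 0.4599 s.
Fraction remaining at end-expiration = e^(−Te/τ) = e^(−0.41/0.4599) = 0.41 → 41.0%.

41.0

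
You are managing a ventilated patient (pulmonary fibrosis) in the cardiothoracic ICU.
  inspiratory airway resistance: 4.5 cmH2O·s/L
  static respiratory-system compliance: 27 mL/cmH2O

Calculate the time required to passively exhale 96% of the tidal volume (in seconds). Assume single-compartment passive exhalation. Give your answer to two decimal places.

0.39

τ = R × C = 4.5 × 27 mL/cmH2O = 4.5 × 0.027 L/cmH2O = 0.1215 s.
Exhaled fraction f = 1 − e^(−t/τ) → t = −τ·ln(1 − f) = −0.1215·ln(0.04) = 0.3911 s.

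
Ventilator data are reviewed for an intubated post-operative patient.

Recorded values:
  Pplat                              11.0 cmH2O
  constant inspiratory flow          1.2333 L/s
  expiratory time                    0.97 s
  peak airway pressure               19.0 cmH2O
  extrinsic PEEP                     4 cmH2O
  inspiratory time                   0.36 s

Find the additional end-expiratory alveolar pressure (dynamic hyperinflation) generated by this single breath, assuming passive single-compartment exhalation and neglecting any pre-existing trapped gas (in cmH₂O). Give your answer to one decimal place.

0.7

Vt = flow × Ti = 1.2333 L/s × 0.36 s × 1000 mL/L = 443.99 mL.
R = (PIP − Pplat)/V̇ = (19.0 − 11.0) / 1.2333 = 8.0/1.2333 = 6.487 cmH2O·s/L.
C = Vt/(Pplat − PEEP) = 443.99 / (11.0 − 4) = 443.99/7.0 = 63.427 mL/cmH2O.
τ = R × C = 6.487 × 0.06343 L/cmH2O = 0.4115 s.
Fraction remaining = e^(−Te/τ) = e^(−0.97/0.4115) = 0.09468; trapped volume = 443.99 × 0.09468 = 42.037 mL.
Additional alveolar pressure from trapping ≈ V_trapped / C = 42.037 / 63.427 = 0.6628 cmH2O.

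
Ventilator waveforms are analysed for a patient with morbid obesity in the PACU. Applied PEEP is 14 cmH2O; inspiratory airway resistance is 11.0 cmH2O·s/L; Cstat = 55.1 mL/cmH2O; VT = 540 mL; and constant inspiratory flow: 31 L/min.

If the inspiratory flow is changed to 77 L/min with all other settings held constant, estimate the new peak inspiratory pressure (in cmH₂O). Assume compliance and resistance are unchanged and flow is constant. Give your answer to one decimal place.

Flow: 31 L/min ÷ 60 = 0.5167 L/s.
New flow: 77 L/min ÷ 60 = 1.2833 L/s.
PIP = Vt/C + R·V̇ + PEEP (constant-flow equation of motion).
Only the resistive term changes: ΔPIP = R × ΔV̇ = 11.0 × (1.2833 − 0.5167) = 11.0 × 0.7666 = 8.433 cmH2O.
Original PIP = 540/55.1 + 11.0×0.5167 + 14 = 29.484 cmH2O; new PIP = 29.484 + (8.433) = 37.917 cmH2O.

37.9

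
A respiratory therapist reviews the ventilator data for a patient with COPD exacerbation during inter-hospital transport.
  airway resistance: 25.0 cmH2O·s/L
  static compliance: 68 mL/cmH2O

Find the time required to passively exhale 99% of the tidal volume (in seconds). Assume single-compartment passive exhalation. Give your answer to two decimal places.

7.83

τ = R × C = 25.0 × 68 mL/cmH2O = 25.0 × 0.068 L/cmH2O = 1.7 s.
Exhaled fraction f = 1 − e^(−t/τ) → t = −τ·ln(1 − f) = −1.7·ln(0.01) = 7.829 s.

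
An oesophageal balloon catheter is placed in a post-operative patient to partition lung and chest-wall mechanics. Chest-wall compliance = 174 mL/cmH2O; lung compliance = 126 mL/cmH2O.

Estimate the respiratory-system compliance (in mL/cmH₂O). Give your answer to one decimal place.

Lung and chest wall are elastances in series: 1/Crs = 1/CL + 1/Ccw.
1/Crs = 1/126 + 1/174 = 0.01368.
Crs = 73.099 mL/cmH2O.

73.1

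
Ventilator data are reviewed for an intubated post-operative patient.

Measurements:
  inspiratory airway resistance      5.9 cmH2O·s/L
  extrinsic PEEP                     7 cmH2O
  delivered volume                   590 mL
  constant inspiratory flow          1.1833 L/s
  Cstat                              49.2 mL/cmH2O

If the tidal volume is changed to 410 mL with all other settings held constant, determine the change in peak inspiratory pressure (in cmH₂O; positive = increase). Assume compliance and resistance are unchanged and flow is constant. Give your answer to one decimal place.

PIP = Vt/C + R·V̇ + PEEP (constant-flow equation of motion).
Only the elastic term changes: ΔPIP = ΔVt / C = (410 − 590) / 49.2 = -3.659 cmH2O.

-3.7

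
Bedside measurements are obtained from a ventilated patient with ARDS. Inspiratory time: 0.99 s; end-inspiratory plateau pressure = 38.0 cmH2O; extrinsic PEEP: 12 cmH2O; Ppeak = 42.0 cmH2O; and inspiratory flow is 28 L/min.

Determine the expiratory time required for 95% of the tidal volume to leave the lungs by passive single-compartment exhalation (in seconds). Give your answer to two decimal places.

Flow: 28 L/min ÷ 60 = 0.4667 L/s.
Vt = flow × Ti = 0.4667 L/s × 0.99 s × 1000 mL/L = 462.03 mL.
R = (PIP − Pplat)/V̇ = (42.0 − 38.0) / 0.4667 = 4.0/0.4667 = 8.571 cmH2O·s/L.
C = Vt/(Pplat − PEEP) = 462.03 / (38.0 − 12) = 462.03/26.0 = 17.77 mL/cmH2O.
τ = R × C = 8.571 × 0.01777 L/cmH2O = 0.1523 s.
t = −τ·ln(1 − 0.95) = −0.1523·ln(0.05) = 0.4563 s.

0.46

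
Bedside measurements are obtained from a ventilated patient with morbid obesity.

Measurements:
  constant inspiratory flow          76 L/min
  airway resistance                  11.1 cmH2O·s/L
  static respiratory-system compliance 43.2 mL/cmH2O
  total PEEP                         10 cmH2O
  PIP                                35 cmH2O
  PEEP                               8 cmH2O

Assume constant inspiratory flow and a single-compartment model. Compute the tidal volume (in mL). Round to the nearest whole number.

473

Flow: 76 L/min ÷ 60 = 1.2667 L/s.
Total PEEP = 10 cmH2O (set 8 + intrinsic 2); this is the baseline alveolar pressure.
Equation of motion (constant flow): PIP = Vt/C + R·V̇ + PEEP.
Vt/C = PIP − R·V̇ − PEEP = 35 − 14.06 − 10 = 10.94 cmH2O.
Vt = C × 10.94 = 43.2 × 10.94 = 472.61 mL.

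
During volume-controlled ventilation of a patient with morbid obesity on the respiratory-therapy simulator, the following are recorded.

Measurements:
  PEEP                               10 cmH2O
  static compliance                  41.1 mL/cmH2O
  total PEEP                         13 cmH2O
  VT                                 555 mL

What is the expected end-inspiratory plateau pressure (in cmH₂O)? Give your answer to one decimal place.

26.5

End-expiratory occlusion gives total PEEP = 13 cmH2O (intrinsic PEEP = 13 − 10 = 3). Use total PEEP for the elastic gradient.
Pplat = PEEPtotal + Vt / Cstat = 13 + 555 / 41.1 = 13 + 13.504 = 26.504 cmH2O.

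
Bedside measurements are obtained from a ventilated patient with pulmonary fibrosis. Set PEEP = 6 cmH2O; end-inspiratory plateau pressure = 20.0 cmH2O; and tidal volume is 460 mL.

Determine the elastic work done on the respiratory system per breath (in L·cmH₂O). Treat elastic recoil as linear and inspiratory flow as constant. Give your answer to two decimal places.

Elastic work ≈ ½ × (Pplat − PEEP) × Vt = 0.5 × (20.0 − 6) × 0.460 L = 0.5 × 14.0 × 0.460 = 3.22 L·cmH2O.

3.22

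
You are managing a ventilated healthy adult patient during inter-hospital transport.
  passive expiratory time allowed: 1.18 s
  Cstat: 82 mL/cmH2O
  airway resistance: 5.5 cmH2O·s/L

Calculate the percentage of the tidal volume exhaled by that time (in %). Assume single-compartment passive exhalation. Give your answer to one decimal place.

τ = R × C = 5.5 × 82 mL/cmH2O = 5.5 × 0.082 L/cmH2O = 0.451 s.
Passive exhalation: V(t)/V₀ = e^(−t/τ) = e^(−1.18/0.451) = 0.07306.
Fraction exhaled = 1 − 0.07306 = 0.9269 → 92.69%.

92.7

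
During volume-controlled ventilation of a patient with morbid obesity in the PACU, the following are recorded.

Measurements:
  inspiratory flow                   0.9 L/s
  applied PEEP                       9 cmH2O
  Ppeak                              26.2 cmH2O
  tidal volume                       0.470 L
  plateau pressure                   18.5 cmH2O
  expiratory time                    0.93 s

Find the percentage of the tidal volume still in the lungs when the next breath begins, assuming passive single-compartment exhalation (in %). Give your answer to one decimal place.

R = (PIP − Pplat)/V̇ = (26.2 − 18.5) / 0.9 = 7.7/0.9 = 8.556 cmH2O·s/L.
C = Vt/(Pplat − PEEP) = 470.0 / (18.5 − 9) = 470.0/9.5 = 49.474 mL/cmH2O.
τ = R × C = 8.556 × 0.04947 L/cmH2O = 0.4233 s.
Fraction remaining at end-expiration = e^(−Te/τ) = e^(−0.93/0.4233) = 0.1111 → 11.11%.

11.1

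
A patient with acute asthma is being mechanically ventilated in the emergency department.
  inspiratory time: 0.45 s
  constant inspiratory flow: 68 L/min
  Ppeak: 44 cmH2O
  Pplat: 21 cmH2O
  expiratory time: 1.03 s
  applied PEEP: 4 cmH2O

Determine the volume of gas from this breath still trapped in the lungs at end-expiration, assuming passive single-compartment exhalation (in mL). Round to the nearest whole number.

94

Flow: 68 L/min ÷ 60 = 1.1333 L/s.
Vt = flow × Ti = 1.1333 L/s × 0.45 s × 1000 mL/L = 509.99 mL.
R = (PIP − Pplat)/V̇ = (44 − 21) / 1.1333 = 23.0/1.1333 = 20.295 cmH2O·s/L.
C = Vt/(Pplat − PEEP) = 509.99 / (21 − 4) = 509.99/17.0 = 29.999 mL/cmH2O.
τ = R × C = 20.295 × 0.03 L/cmH2O = 0.6089 s.
Fraction remaining = e^(−Te/τ) = e^(−1.03/0.6089) = 0.1842.
Trapped volume = 509.99 × 0.1842 = 93.94 mL.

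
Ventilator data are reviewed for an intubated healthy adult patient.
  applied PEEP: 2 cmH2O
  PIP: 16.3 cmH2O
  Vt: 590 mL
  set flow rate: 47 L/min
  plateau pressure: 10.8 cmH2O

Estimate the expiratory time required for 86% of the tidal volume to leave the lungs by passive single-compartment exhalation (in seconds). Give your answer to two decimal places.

Flow: 47 L/min ÷ 60 = 0.7833 L/s.
R = (PIP − Pplat)/V̇ = (16.3 − 10.8) / 0.7833 = 5.5/0.7833 = 7.022 cmH2O·s/L.
C = Vt/(Pplat − PEEP) = 590.0 / (10.8 − 2) = 590.0/8.8 = 67.045 mL/cmH2O.
τ = R × C = 7.022 × 0.06705 L/cmH2O = 0.4708 s.
t = −τ·ln(1 − 0.86) = −0.4708·ln(0.14) = 0.9256 s.

0.93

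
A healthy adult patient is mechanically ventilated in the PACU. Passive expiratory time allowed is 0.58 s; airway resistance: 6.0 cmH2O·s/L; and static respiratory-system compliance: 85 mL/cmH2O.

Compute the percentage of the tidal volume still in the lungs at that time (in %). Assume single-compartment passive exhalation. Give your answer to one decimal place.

32.1

τ = R × C = 6.0 × 85 mL/cmH2O = 6.0 × 0.085 L/cmH2O = 0.51 s.
Passive exhalation: V(t)/V₀ = e^(−t/τ) = e^(−0.58/0.51) = 0.3207.
Fraction remaining = 0.3207 → 32.07%.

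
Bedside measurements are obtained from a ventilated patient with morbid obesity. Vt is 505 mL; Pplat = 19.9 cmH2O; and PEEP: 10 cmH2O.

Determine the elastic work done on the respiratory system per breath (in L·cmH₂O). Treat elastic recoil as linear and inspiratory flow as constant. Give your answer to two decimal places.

Elastic work ≈ ½ × (Pplat − PEEP) × Vt = 0.5 × (19.9 − 10) × 0.505 L = 0.5 × 9.9 × 0.505 = 2.5 L·cmH2O.

2.50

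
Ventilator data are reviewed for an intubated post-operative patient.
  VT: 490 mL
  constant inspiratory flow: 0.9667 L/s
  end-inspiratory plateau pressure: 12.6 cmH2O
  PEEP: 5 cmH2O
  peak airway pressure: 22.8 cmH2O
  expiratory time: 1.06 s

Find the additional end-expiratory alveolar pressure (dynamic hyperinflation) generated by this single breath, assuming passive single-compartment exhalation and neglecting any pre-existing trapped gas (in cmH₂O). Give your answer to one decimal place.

1.6

R = (PIP − Pplat)/V̇ = (22.8 − 12.6) / 0.9667 = 10.2/0.9667 = 10.551 cmH2O·s/L.
C = Vt/(Pplat − PEEP) = 490.0 / (12.6 − 5) = 490.0/7.6 = 64.474 mL/cmH2O.
τ = R × C = 10.551 × 0.06447 L/cmH2O = 0.6802 s.
Fraction remaining = e^(−Te/τ) = e^(−1.06/0.6802) = 0.2105; trapped volume = 490.0 × 0.2105 = 103.15 mL.
Additional alveolar pressure from trapping ≈ V_trapped / C = 103.15 / 64.474 = 1.6 cmH2O.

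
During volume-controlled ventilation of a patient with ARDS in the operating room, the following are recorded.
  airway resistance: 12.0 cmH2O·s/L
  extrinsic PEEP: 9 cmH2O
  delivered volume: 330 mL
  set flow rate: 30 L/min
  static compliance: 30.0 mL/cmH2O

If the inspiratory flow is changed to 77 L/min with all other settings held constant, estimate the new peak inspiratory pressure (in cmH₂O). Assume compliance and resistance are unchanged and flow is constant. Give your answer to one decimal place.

35.4

Flow: 30 L/min ÷ 60 = 0.5 L/s.
New flow: 77 L/min ÷ 60 = 1.2833 L/s.
PIP = Vt/C + R·V̇ + PEEP (constant-flow equation of motion).
Only the resistive term changes: ΔPIP = R × ΔV̇ = 12.0 × (1.2833 − 0.5) = 12.0 × 0.7833 = 9.4 cmH2O.
Original PIP = 330/30.0 + 12.0×0.5 + 9 = 26.0 cmH2O; new PIP = 26.0 + (9.4) = 35.4 cmH2O.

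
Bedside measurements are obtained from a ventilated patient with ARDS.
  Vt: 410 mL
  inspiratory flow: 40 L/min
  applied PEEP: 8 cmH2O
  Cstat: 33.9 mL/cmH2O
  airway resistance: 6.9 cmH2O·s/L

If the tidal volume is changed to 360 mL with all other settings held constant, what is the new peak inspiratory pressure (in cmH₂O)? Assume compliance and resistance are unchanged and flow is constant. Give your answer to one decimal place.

23.2

Flow: 40 L/min ÷ 60 = 0.6667 L/s.
PIP = Vt/C + R·V̇ + PEEP (constant-flow equation of motion).
Only the elastic term changes: ΔPIP = ΔVt / C = (360 − 410) / 33.9 = -1.475 cmH2O.
Original PIP = 410/33.9 + 6.9×0.6667 + 8 = 24.695 cmH2O; new PIP = 24.695 + (-1.475) = 23.22 cmH2O.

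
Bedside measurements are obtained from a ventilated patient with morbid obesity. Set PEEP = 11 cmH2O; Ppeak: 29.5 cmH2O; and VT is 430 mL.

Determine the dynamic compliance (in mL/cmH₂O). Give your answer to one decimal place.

Dynamic compliance = Vt / (PIP − PEEP) = 430 / (29.5 − 11) = 430 / 18.5 = 23.243 mL/cmH2O.

23.2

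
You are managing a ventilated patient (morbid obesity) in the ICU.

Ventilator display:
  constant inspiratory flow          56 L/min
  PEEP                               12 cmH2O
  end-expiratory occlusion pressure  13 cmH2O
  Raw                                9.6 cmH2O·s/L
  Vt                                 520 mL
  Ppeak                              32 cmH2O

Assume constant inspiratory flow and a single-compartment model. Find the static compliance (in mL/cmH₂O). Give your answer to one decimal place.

51.8

Flow: 56 L/min ÷ 60 = 0.9333 L/s.
Total PEEP = 13 cmH2O (set 12 + intrinsic 1); this is the baseline alveolar pressure.
Equation of motion (constant flow): PIP = Vt/C + R·V̇ + PEEP.
Vt/C = PIP − R·V̇ − PEEP = 32 − 9.6×0.9333 − 13 = 32 − 8.96 − 13 = 10.04 cmH2O.
C = Vt / 10.04 = 520 / 10.04 = 51.793 mL/cmH2O.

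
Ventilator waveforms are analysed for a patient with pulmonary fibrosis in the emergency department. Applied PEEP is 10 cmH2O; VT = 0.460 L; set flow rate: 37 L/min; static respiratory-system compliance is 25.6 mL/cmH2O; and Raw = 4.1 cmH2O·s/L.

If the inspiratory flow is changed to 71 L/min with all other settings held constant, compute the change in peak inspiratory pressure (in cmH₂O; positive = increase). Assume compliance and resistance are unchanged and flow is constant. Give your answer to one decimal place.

2.3

Flow: 37 L/min ÷ 60 = 0.6167 L/s.
New flow: 71 L/min ÷ 60 = 1.1833 L/s.
PIP = Vt/C + R·V̇ + PEEP (constant-flow equation of motion).
Only the resistive term changes: ΔPIP = R × ΔV̇ = 4.1 × (1.1833 − 0.6167) = 4.1 × 0.5666 = 2.323 cmH2O.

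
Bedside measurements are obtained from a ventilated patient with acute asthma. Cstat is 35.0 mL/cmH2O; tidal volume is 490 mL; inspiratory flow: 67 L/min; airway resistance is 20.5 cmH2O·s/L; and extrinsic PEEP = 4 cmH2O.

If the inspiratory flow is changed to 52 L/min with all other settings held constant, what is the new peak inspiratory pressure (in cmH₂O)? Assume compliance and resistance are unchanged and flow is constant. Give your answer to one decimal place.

35.8

Flow: 67 L/min ÷ 60 = 1.1167 L/s.
New flow: 52 L/min ÷ 60 = 0.8667 L/s.
PIP = Vt/C + R·V̇ + PEEP (constant-flow equation of motion).
Only the resistive term changes: ΔPIP = R × ΔV̇ = 20.5 × (0.8667 − 1.1167) = 20.5 × -0.25 = -5.125 cmH2O.
Original PIP = 490/35.0 + 20.5×1.1167 + 4 = 40.892 cmH2O; new PIP = 40.892 + (-5.125) = 35.767 cmH2O.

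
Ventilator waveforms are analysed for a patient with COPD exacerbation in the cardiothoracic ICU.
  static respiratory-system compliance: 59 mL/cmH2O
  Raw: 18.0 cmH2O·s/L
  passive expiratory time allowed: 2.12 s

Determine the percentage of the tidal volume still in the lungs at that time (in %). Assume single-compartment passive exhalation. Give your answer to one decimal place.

τ = R × C = 18.0 × 59 mL/cmH2O = 18.0 × 0.059 L/cmH2O = 1.062 s.
Passive exhalation: V(t)/V₀ = e^(−t/τ) = e^(−2.12/1.062) = 0.1358.
Fraction remaining = 0.1358 → 13.58%.

13.6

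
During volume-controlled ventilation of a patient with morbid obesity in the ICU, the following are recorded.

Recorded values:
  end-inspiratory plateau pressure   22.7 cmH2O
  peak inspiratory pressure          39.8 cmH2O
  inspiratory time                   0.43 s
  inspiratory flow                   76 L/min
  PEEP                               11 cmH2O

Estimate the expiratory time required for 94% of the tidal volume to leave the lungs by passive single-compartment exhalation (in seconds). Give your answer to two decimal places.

Flow: 76 L/min ÷ 60 = 1.2667 L/s.
Vt = flow × Ti = 1.2667 L/s × 0.43 s × 1000 mL/L = 544.68 mL.
R = (PIP − Pplat)/V̇ = (39.8 − 22.7) / 1.2667 = 17.1/1.2667 = 13.5 cmH2O·s/L.
C = Vt/(Pplat − PEEP) = 544.68 / (22.7 − 11) = 544.68/11.7 = 46.554 mL/cmH2O.
τ = R × C = 13.5 × 0.04655 L/cmH2O = 0.6284 s.
t = −τ·ln(1 − 0.94) = −0.6284·ln(0.06) = 1.768 s.

1.77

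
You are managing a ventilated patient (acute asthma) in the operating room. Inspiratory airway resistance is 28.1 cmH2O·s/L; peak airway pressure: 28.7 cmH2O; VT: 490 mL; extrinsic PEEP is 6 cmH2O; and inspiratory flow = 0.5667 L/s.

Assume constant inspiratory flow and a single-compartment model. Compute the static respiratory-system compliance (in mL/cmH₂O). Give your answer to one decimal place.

Equation of motion (constant flow): PIP = Vt/C + R·V̇ + PEEP.
Vt/C = PIP − R·V̇ − PEEP = 28.7 − 28.1×0.5667 − 6 = 28.7 − 15.924 − 6 = 6.776 cmH2O.
C = Vt / 6.776 = 490 / 6.776 = 72.314 mL/cmH2O.

72.3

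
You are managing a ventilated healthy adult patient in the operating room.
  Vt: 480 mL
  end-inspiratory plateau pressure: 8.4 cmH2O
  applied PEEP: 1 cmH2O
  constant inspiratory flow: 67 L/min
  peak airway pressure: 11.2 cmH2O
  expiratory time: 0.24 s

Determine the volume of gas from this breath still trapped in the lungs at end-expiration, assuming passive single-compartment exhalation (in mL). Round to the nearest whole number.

110

Flow: 67 L/min ÷ 60 = 1.1167 L/s.
R = (PIP − Pplat)/V̇ = (11.2 − 8.4) / 1.1167 = 2.8/1.1167 = 2.507 cmH2O·s/L.
C = Vt/(Pplat − PEEP) = 480.0 / (8.4 − 1) = 480.0/7.4 = 64.865 mL/cmH2O.
τ = R × C = 2.507 × 0.06487 L/cmH2O = 0.1626 s.
Fraction remaining = e^(−Te/τ) = e^(−0.24/0.1626) = 0.2285.
Trapped volume = 480.0 × 0.2285 = 109.68 mL.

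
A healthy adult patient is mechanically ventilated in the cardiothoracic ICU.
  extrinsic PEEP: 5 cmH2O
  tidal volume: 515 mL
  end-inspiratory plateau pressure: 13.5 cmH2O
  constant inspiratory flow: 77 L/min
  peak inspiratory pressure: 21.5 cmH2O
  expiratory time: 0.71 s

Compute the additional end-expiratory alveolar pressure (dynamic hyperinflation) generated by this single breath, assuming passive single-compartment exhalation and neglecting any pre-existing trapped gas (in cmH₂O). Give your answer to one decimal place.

1.3

Flow: 77 L/min ÷ 60 = 1.2833 L/s.
R = (PIP − Pplat)/V̇ = (21.5 − 13.5) / 1.2833 = 8.0/1.2833 = 6.234 cmH2O·s/L.
C = Vt/(Pplat − PEEP) = 515.0 / (13.5 − 5) = 515.0/8.5 = 60.588 mL/cmH2O.
τ = R × C = 6.234 × 0.06059 L/cmH2O = 0.3777 s.
Fraction remaining = e^(−Te/τ) = e^(−0.71/0.3777) = 0.1526; trapped volume = 515.0 × 0.1526 = 78.589 mL.
Additional alveolar pressure from trapping ≈ V_trapped / C = 78.589 / 60.588 = 1.297 cmH2O.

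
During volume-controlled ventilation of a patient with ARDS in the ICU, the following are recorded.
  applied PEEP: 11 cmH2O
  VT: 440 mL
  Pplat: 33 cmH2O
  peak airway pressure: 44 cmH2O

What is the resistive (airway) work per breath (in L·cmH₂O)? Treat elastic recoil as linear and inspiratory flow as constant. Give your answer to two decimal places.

4.84

With constant inspiratory flow the resistive pressure is constant at PIP − Pplat = 44 − 33 = 11.0 cmH2O, so resistive work = 11.0 × 0.440 = 4.84 L·cmH2O.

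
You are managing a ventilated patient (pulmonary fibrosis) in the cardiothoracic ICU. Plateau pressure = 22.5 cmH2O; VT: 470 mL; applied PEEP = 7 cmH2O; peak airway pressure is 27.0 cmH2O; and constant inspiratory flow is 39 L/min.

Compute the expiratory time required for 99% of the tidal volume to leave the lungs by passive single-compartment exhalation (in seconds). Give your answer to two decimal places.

0.97

Flow: 39 L/min ÷ 60 = 0.65 L/s.
R = (PIP − Pplat)/V̇ = (27.0 − 22.5) / 0.65 = 4.5/0.65 = 6.923 cmH2O·s/L.
C = Vt/(Pplat − PEEP) = 470.0 / (22.5 − 7) = 470.0/15.5 = 30.323 mL/cmH2O.
τ = R × C = 6.923 × 0.03032 L/cmH2O = 0.2099 s.
t = −τ·ln(1 − 0.99) = −0.2099·ln(0.01) = 0.9666 s.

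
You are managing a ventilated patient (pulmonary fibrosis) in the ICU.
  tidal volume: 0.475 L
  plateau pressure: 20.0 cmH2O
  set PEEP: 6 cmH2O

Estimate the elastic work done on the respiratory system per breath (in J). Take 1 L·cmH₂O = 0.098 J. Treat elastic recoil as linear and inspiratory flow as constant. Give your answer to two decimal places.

Elastic work ≈ ½ × (Pplat − PEEP) × Vt = 0.5 × (20.0 − 6) × 0.475 L = 0.5 × 14.0 × 0.475 = 3.325 L·cmH2O.
× 0.098 J/(L·cmH2O) → 0.3259 J.

0.33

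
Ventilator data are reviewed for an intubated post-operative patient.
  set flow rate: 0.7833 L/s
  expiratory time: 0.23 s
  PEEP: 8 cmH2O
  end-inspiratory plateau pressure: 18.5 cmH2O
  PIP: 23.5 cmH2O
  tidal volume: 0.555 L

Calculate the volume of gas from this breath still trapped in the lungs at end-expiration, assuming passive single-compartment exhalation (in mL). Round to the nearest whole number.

R = (PIP − Pplat)/V̇ = (23.5 − 18.5) / 0.7833 = 5.0/0.7833 = 6.383 cmH2O·s/L.
C = Vt/(Pplat − PEEP) = 555.0 / (18.5 − 8) = 555.0/10.5 = 52.857 mL/cmH2O.
τ = R × C = 6.383 × 0.05286 L/cmH2O = 0.3374 s.
Fraction remaining = e^(−Te/τ) = e^(−0.23/0.3374) = 0.5058.
Trapped volume = 555.0 × 0.5058 = 280.72 mL.

281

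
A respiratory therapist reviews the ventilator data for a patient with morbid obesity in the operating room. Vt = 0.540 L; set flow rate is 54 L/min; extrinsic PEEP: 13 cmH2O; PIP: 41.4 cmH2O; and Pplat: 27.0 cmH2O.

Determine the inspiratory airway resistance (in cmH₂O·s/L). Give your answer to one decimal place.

Flow: 54 L/min ÷ 60 = 0.9 L/s.
Raw = (PIP − Pplat) / flow = (41.4 − 27.0) / 0.9 = 14.4 / 0.9 = 16.0 cmH2O·s/L.

16.0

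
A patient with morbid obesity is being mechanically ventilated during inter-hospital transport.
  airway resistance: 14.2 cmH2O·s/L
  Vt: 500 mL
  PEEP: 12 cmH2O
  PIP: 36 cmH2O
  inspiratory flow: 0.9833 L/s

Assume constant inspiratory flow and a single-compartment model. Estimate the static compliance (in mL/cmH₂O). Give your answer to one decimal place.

49.8

Equation of motion (constant flow): PIP = Vt/C + R·V̇ + PEEP.
Vt/C = PIP − R·V̇ − PEEP = 36 − 14.2×0.9833 − 12 = 36 − 13.963 − 12 = 10.037 cmH2O.
C = Vt / 10.037 = 500 / 10.037 = 49.816 mL/cmH2O.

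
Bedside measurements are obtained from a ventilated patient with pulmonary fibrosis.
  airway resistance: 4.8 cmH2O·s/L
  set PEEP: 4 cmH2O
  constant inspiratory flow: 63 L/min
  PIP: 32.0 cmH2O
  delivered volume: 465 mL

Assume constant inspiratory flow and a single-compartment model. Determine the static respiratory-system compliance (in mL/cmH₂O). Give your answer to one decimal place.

20.3

Flow: 63 L/min ÷ 60 = 1.05 L/s.
Equation of motion (constant flow): PIP = Vt/C + R·V̇ + PEEP.
Vt/C = PIP − R·V̇ − PEEP = 32.0 − 4.8×1.05 − 4 = 32.0 − 5.04 − 4 = 22.96 cmH2O.
C = Vt / 22.96 = 465 / 22.96 = 20.253 mL/cmH2O.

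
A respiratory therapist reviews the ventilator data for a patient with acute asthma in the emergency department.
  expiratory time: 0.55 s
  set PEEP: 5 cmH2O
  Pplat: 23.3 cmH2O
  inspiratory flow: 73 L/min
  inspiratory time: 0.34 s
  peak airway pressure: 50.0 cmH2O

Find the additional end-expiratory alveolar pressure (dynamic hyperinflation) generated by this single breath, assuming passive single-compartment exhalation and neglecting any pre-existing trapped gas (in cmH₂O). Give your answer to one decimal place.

6.0

Flow: 73 L/min ÷ 60 = 1.2167 L/s.
Vt = flow × Ti = 1.2167 L/s × 0.34 s × 1000 mL/L = 413.68 mL.
R = (PIP − Pplat)/V̇ = (50.0 − 23.3) / 1.2167 = 26.7/1.2167 = 21.945 cmH2O·s/L.
C = Vt/(Pplat − PEEP) = 413.68 / (23.3 − 5) = 413.68/18.3 = 22.605 mL/cmH2O.
τ = R × C = 21.945 × 0.02261 L/cmH2O = 0.4962 s.
Fraction remaining = e^(−Te/τ) = e^(−0.55/0.4962) = 0.3301; trapped volume = 413.68 × 0.3301 = 136.56 mL.
Additional alveolar pressure from trapping ≈ V_trapped / C = 136.56 / 22.605 = 6.041 cmH2O.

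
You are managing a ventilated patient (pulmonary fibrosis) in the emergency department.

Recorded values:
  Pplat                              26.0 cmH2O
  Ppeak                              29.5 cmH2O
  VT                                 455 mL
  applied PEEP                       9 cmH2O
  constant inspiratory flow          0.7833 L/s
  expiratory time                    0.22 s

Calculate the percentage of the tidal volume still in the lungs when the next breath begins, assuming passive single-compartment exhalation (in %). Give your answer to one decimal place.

R = (PIP − Pplat)/V̇ = (29.5 − 26.0) / 0.7833 = 3.5/0.7833 = 4.468 cmH2O·s/L.
C = Vt/(Pplat − PEEP) = 455.0 / (26.0 − 9) = 455.0/17.0 = 26.765 mL/cmH2O.
τ = R × C = 4.468 × 0.02677 L/cmH2O = 0.1196 s.
Fraction remaining at end-expiration = e^(−Te/τ) = e^(−0.22/0.1196) = 0.1589 → 15.89%.

15.9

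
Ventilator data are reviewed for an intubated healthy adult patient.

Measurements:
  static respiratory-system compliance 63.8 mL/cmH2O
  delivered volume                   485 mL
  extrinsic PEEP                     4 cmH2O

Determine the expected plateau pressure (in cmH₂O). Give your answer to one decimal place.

11.6

Pplat = PEEP + Vt / Cstat = 4 + 485 / 63.8 = 4 + 7.602 = 11.602 cmH2O.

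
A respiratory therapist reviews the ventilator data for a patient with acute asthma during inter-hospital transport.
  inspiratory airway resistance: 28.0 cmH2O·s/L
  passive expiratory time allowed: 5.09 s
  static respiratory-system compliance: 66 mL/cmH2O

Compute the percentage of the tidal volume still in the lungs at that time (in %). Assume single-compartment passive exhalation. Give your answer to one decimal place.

6.4

τ = R × C = 28.0 × 66 mL/cmH2O = 28.0 × 0.066 L/cmH2O = 1.848 s.
Passive exhalation: V(t)/V₀ = e^(−t/τ) = e^(−5.09/1.848) = 0.06365.
Fraction remaining = 0.06365 → 6.365%.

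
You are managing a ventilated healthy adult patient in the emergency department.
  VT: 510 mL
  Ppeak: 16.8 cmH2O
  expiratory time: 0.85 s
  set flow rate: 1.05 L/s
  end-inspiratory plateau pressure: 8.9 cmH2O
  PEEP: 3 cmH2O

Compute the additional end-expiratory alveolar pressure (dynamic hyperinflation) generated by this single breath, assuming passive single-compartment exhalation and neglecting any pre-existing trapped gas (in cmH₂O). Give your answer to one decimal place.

1.6

R = (PIP − Pplat)/V̇ = (16.8 − 8.9) / 1.05 = 7.9/1.05 = 7.524 cmH2O·s/L.
C = Vt/(Pplat − PEEP) = 510.0 / (8.9 − 3) = 510.0/5.9 = 86.441 mL/cmH2O.
τ = R × C = 7.524 × 0.08644 L/cmH2O = 0.6504 s.
Fraction remaining = e^(−Te/τ) = e^(−0.85/0.6504) = 0.2707; trapped volume = 510.0 × 0.2707 = 138.06 mL.
Additional alveolar pressure from trapping ≈ V_trapped / C = 138.06 / 86.441 = 1.597 cmH2O.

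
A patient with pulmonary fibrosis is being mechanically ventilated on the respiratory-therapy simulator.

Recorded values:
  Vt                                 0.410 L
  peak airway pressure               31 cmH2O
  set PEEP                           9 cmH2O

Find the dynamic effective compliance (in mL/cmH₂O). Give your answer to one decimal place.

18.6

Dynamic compliance = Vt / (PIP − PEEP) = 410 / (31 − 9) = 410 / 22.0 = 18.636 mL/cmH2O.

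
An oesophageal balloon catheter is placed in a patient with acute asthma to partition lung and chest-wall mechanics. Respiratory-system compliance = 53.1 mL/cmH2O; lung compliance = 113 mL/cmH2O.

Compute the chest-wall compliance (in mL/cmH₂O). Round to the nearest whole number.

100

1/Ccw = 1/Crs − 1/CL.
1/Ccw = 1/53.1 − 1/113 = 0.009983.
Ccw = 100.17 mL/cmH2O.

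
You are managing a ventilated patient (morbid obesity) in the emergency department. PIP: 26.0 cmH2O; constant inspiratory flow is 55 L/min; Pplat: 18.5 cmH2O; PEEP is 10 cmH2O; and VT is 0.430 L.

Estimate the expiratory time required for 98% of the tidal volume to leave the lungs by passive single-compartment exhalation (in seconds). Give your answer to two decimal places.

1.62

Flow: 55 L/min ÷ 60 = 0.9167 L/s.
R = (PIP − Pplat)/V̇ = (26.0 − 18.5) / 0.9167 = 7.5/0.9167 = 8.182 cmH2O·s/L.
C = Vt/(Pplat − PEEP) = 430.0 / (18.5 − 10) = 430.0/8.5 = 50.588 mL/cmH2O.
τ = R × C = 8.182 × 0.05059 L/cmH2O = 0.4139 s.
t = −τ·ln(1 − 0.98) = −0.4139·ln(0.02) = 1.619 s.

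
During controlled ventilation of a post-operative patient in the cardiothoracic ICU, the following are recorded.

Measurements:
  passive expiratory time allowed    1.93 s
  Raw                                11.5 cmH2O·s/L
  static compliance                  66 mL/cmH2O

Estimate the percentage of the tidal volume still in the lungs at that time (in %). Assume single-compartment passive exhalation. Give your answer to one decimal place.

7.9

τ = R × C = 11.5 × 66 mL/cmH2O = 11.5 × 0.066 L/cmH2O = 0.759 s.
Passive exhalation: V(t)/V₀ = e^(−t/τ) = e^(−1.93/0.759) = 0.07864.
Fraction remaining = 0.07864 → 7.864%.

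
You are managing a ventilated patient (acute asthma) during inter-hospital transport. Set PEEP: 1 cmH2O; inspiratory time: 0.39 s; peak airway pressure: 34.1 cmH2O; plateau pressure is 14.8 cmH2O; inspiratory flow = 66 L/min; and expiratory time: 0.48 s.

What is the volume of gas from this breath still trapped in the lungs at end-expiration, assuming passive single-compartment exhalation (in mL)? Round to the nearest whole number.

178

Flow: 66 L/min ÷ 60 = 1.1 L/s.
Vt = flow × Ti = 1.1 L/s × 0.39 s × 1000 mL/L = 429.0 mL.
R = (PIP − Pplat)/V̇ = (34.1 − 14.8) / 1.1 = 19.3/1.1 = 17.545 cmH2O·s/L.
C = Vt/(Pplat − PEEP) = 429.0 / (14.8 − 1) = 429.0/13.8 = 31.087 mL/cmH2O.
τ = R × C = 17.545 × 0.03109 L/cmH2O = 0.5455 s.
Fraction remaining = e^(−Te/τ) = e^(−0.48/0.5455) = 0.4148.
Trapped volume = 429.0 × 0.4148 = 177.95 mL.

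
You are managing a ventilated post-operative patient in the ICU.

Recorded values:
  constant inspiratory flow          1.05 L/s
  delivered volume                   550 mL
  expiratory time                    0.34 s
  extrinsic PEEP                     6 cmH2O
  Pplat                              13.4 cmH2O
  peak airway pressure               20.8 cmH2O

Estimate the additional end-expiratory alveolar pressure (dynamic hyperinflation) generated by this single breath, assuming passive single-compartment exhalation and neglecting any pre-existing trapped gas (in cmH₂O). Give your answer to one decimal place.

3.9

R = (PIP − Pplat)/V̇ = (20.8 − 13.4) / 1.05 = 7.4/1.05 = 7.048 cmH2O·s/L.
C = Vt/(Pplat − PEEP) = 550.0 / (13.4 − 6) = 550.0/7.4 = 74.324 mL/cmH2O.
τ = R × C = 7.048 × 0.07432 L/cmH2O = 0.5238 s.
Fraction remaining = e^(−Te/τ) = e^(−0.34/0.5238) = 0.5225; trapped volume = 550.0 × 0.5225 = 287.38 mL.
Additional alveolar pressure from trapping ≈ V_trapped / C = 287.38 / 74.324 = 3.867 cmH2O.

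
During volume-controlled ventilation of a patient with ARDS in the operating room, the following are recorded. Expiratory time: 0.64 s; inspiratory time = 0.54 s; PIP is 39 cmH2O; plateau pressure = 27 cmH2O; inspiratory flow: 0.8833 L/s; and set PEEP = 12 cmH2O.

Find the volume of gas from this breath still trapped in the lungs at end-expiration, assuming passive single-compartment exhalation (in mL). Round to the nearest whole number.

Vt = flow × Ti = 0.8833 L/s × 0.54 s × 1000 mL/L = 476.98 mL.
R = (PIP − Pplat)/V̇ = (39 − 27) / 0.8833 = 12.0/0.8833 = 13.585 cmH2O·s/L.
C = Vt/(Pplat − PEEP) = 476.98 / (27 − 12) = 476.98/15.0 = 31.799 mL/cmH2O.
τ = R × C = 13.585 × 0.0318 L/cmH2O = 0.432 s.
Fraction remaining = e^(−Te/τ) = e^(−0.64/0.432) = 0.2273.
Trapped volume = 476.98 × 0.2273 = 108.42 mL.

108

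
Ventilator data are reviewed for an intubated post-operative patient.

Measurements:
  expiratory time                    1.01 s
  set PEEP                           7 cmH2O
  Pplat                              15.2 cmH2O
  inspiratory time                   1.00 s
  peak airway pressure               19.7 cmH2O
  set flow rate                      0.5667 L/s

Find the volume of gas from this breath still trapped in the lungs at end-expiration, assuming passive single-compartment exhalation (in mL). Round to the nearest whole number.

90

Vt = flow × Ti = 0.5667 L/s × 1.00 s × 1000 mL/L = 566.7 mL.
R = (PIP − Pplat)/V̇ = (19.7 − 15.2) / 0.5667 = 4.5/0.5667 = 7.941 cmH2O·s/L.
C = Vt/(Pplat − PEEP) = 566.7 / (15.2 − 7) = 566.7/8.2 = 69.11 mL/cmH2O.
τ = R × C = 7.941 × 0.06911 L/cmH2O = 0.5488 s.
Fraction remaining = e^(−Te/τ) = e^(−1.01/0.5488) = 0.1588.
Trapped volume = 566.7 × 0.1588 = 89.992 mL.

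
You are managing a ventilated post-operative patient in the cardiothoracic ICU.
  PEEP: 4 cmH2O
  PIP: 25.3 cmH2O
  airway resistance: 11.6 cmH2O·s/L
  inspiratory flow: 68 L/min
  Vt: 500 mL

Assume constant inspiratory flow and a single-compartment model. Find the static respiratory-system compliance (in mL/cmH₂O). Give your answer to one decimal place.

Flow: 68 L/min ÷ 60 = 1.1333 L/s.
Equation of motion (constant flow): PIP = Vt/C + R·V̇ + PEEP.
Vt/C = PIP − R·V̇ − PEEP = 25.3 − 11.6×1.1333 − 4 = 25.3 − 13.146 − 4 = 8.154 cmH2O.
C = Vt / 8.154 = 500 / 8.154 = 61.32 mL/cmH2O.

61.3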